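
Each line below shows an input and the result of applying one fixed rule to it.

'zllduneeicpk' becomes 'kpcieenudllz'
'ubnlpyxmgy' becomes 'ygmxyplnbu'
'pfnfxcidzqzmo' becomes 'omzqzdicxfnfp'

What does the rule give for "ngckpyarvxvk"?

What's happening: reverse the string.
For "ngckpyarvxvk" the result is "kvxvraypkcgn".

kvxvraypkcgn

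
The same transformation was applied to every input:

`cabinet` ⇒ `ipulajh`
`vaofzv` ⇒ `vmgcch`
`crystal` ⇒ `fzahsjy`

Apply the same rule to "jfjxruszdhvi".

qeybzgkocpqm

Looking at the pairs, the operation is to shift every letter 7 places forward in the alphabet (wrapping around), then move the first 2 characters to the end (rotate left by 2).
For "jfjxruszdhvi" the result is "qeybzgkocpqm".
(Check on "vaofzv": → "chvmgc" → "vmgcch" ✓)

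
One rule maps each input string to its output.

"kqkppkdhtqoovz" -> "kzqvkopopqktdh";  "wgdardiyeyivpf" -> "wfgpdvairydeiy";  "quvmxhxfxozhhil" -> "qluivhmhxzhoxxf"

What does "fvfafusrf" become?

ffvrfsauf

Each output is the input with this applied: take characters alternately from the front and the back (1st, last, 2nd, 2nd-last, ...).
Doing the same to "fvfafusrf": "ffvrfsauf".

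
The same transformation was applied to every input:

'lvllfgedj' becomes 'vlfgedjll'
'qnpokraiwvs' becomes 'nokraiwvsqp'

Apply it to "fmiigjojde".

migjojdefi

In each case the input is transformed by: move the first 2 characters to the end (rotate left by 2), then swap the first and last characters.
Applying both steps to "fmiigjojde": "iigjojdefm", then "migjojdefi".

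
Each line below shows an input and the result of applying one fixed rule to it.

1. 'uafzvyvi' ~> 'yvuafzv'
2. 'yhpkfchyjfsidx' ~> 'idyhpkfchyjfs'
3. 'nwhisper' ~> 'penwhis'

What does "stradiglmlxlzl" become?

The pattern: delete the last character, then move the last 2 characters to the front (rotate right by 2).
So "stradiglmlxlzl" becomes "lzstradiglmlx".
(Check on "uafzvyvi": → "uafzvyv" → "yvuafzv" ✓)

lzstradiglmlx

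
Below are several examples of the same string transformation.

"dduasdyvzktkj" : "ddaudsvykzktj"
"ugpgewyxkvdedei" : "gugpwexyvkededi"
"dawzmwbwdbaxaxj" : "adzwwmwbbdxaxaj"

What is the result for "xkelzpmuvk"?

kxlepzumkv

Rule — swap each adjacent pair of characters (1↔2, 3↔4, ...).
Applying that to "xkelzpmuvk" gives "kxlepzumkv".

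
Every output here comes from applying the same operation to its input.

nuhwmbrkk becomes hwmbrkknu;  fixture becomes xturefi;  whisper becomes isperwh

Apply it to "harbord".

Rule — move the first 2 characters to the end (rotate left by 2).
"harbord" → "rbordha".

rbordha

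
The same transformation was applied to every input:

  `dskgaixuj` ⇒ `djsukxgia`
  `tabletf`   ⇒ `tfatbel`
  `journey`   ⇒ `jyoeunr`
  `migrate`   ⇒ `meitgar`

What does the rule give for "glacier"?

grleaic

The rule is to take characters alternately from the front and the back (1st, last, 2nd, 2nd-last, ...).
Doing the same to "glacier": "grleaic".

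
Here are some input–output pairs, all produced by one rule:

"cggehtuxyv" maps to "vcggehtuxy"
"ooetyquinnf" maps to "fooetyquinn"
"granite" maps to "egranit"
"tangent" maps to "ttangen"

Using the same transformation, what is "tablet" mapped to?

ttable

The transformation: move the last character to the front.
On "tablet" that produces "ttable".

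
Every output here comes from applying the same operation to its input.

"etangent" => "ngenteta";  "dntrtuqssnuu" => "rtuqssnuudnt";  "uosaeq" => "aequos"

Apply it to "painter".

nterpai

What's happening: move the first 3 characters to the end (rotate left by 3).
Applying that to "painter" gives "nterpai".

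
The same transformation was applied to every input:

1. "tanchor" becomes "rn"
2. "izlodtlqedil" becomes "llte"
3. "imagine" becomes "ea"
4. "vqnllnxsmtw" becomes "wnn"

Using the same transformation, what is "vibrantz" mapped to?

What's happening: move the last 3 characters to the front (rotate right by 3), then keep one character in every 3, starting at position 3 (positions 3rd, 6th, 9th, ...).
Starting from "vibrantz": after the first operation, "ntzvibra"; after the second, "zb".
(Check on "vqnllnxsmtw": → "mtwvqnllnxs" → "wnn" ✓)

zb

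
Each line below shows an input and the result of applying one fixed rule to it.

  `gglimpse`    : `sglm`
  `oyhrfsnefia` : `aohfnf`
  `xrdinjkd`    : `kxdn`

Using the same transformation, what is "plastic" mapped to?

cpat

In each case the input is transformed by: keep every other character starting from the first (positions 1st, 3rd, 5th, ...), then move the last character to the front.
On "plastic" that produces "cpat".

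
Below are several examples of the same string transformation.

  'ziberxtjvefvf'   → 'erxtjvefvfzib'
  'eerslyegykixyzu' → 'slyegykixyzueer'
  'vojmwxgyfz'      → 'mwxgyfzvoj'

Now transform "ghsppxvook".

The transformation: move the first 3 characters to the end (rotate left by 3).
Doing the same to "ghsppxvook": "ppxvookghs".

ppxvookghs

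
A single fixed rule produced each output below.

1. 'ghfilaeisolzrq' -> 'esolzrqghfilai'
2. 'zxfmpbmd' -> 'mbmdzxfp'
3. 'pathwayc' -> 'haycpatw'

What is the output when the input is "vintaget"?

tgetvina

The pattern: swap the front and back halves of the string, then swap the first and last characters.
"vintaget" → "agetvint" → "tgetvina".
(Check on "ghfilaeisolzrq": → "isolzrqghfilae" → "esolzrqghfilai" ✓)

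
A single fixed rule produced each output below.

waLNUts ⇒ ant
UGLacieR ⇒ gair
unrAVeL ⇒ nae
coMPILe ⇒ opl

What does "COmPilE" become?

opl

The rule is to keep every other character starting from the second (positions 2nd, 4th, 6th, ...), then convert every letter to lowercase.
On "COmPilE": the first step gives "OPl", and the second then gives "opl".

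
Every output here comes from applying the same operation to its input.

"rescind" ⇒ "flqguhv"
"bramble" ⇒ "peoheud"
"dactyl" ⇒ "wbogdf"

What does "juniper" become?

Each output is the input with this applied: shift every letter 3 places forward in the alphabet (wrapping around), then move the first 3 characters to the end (rotate left by 3).
Working it through for "juniper": intermediate "mxqlshu", final "lshumxq".
(Check on "rescind": → "uhvflqg" → "flqguhv" ✓)

lshumxq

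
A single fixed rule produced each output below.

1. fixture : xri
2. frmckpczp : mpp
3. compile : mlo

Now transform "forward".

Looking at the pairs, the operation is to move the first 2 characters to the end (rotate left by 2), then keep one character in every 3, starting at position 1 (positions 1st, 4th, 7th, ...).
Working it through for "forward": intermediate "rwardfo", final "rro".
(Check on "compile": → "mpileco" → "mlo" ✓)

rro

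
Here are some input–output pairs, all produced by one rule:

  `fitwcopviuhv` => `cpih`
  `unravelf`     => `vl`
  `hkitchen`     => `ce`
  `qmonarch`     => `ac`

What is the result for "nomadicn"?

dc

The transformation: delete the first 3 characters, then keep every other character starting from the second (positions 2nd, 4th, 6th, ...).
Working it through for "nomadicn": intermediate "adicn", final "dc".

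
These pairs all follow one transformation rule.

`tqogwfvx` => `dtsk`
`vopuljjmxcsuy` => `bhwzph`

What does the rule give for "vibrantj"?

The pattern: keep every other character starting from the second (positions 2nd, 4th, 6th, ...), then shift every letter 13 places forward in the alphabet (wrapping around) — i.e. ROT13.
So "vibrantj" becomes "veaw".

veaw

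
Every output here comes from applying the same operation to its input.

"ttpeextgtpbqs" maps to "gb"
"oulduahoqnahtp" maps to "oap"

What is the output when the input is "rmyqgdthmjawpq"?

haq

The transformation: keep one character in every 3, starting at position 2 (positions 2nd, 5th, 8th, ...), then delete the first 2 characters.
Starting from "rmyqgdthmjawpq": after the first operation, "mghaq"; after the second, "haq".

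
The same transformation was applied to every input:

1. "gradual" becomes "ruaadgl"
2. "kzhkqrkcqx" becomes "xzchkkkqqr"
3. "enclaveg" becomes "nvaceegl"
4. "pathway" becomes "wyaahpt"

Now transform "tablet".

What's happening: sort the characters into alphabetical order, then move the last 2 characters to the front (rotate right by 2).
On "tablet" that produces "ttabel".

ttabel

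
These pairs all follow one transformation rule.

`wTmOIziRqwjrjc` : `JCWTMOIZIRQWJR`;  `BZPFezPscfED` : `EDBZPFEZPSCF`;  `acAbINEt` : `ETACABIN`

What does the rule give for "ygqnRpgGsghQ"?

What's happening: move the last 2 characters to the front (rotate right by 2), then convert every letter to uppercase.
For "ygqnRpgGsghQ" the result is "HQYGQNRPGGSG".

HQYGQNRPGGSG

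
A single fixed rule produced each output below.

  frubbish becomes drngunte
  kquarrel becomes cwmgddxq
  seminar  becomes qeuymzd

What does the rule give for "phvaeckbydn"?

Each output is the input with this applied: shift every letter 12 places forward in the alphabet (wrapping around), then swap each adjacent pair of characters (1↔2, 3↔4, ...).
"phvaeckbydn" → "bthmqownkpz" → "tbmhoqnwpkz".

tbmhoqnwpkz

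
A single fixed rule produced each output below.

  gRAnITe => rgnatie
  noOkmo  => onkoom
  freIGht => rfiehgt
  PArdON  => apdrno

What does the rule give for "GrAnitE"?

rgnatie

Looking at the pairs, the operation is to swap each adjacent pair of characters (1↔2, 3↔4, ...), then convert every letter to lowercase.
On "GrAnitE": the first step gives "rGnAtiE", and the second then gives "rgnatie".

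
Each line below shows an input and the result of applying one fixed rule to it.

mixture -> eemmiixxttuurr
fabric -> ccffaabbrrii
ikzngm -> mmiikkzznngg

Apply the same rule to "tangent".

ttttaannggeenn

What's happening: double every character, then move the last 2 characters to the front (rotate right by 2).
Starting from "tangent": after the first operation, "ttaannggeenntt"; after the second, "ttttaannggeenn".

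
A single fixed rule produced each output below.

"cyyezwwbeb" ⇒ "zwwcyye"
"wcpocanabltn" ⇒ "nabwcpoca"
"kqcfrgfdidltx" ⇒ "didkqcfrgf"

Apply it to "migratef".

grami

What's happening: delete the last 3 characters, then move the last 3 characters to the front (rotate right by 3).
"migratef" → "migra" → "grami".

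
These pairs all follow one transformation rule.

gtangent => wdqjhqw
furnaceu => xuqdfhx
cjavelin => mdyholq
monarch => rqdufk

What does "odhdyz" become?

Looking at the pairs, the operation is to shift every letter 3 places forward in the alphabet (wrapping around), then delete the first character.
For "odhdyz", step one produces "rgkgbc"; step two turns that into "gkgbc".

gkgbc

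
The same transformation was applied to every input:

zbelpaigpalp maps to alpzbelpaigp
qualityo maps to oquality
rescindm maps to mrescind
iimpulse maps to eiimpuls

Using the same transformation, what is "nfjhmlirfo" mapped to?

Each output is the input with this applied: move the first 3 characters to the end (rotate left by 3), then swap the front and back halves of the string.
Starting from "nfjhmlirfo": after the first operation, "hmlirfonfj"; after the second, "fonfjhmlir".

fonfjhmlir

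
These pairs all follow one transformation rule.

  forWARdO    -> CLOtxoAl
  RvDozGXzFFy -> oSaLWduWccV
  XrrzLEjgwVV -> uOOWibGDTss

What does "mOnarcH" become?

In each case the input is transformed by: shift every letter 3 places backward in the alphabet (wrapping around), then flip the case of every letter.
For "mOnarcH", step one produces "jLkxozE"; step two turns that into "JlKXOZe".

JlKXOZe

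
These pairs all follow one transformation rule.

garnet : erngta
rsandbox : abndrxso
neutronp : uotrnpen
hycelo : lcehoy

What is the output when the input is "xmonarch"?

The rule is to take characters alternately from the front and the back (1st, last, 2nd, 2nd-last, ...), then swap the front and back halves of the string.
Applying both steps to "xmonarch": "xhmcorna", then "ornaxhmc".
(Check on "hycelo": → "hoylce" → "lcehoy" ✓)

ornaxhmc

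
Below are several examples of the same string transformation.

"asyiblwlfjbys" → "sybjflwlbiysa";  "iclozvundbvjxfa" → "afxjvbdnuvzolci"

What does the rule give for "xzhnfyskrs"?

In each case the input is transformed by: reverse the string.
Applying that to "xzhnfyskrs" gives "srksyfnhzx".

srksyfnhzx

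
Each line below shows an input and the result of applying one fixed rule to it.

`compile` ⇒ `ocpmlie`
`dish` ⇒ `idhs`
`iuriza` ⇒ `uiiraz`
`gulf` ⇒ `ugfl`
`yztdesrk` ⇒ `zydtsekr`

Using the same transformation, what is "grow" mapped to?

rgwo

The transformation: swap each adjacent pair of characters (1↔2, 3↔4, ...).
"grow" → "rgwo".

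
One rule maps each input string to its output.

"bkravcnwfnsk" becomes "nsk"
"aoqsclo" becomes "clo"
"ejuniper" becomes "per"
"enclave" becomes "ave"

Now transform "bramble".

ble

Each output is the input with this applied: keep only the last 3 characters.
"bramble" → "ble".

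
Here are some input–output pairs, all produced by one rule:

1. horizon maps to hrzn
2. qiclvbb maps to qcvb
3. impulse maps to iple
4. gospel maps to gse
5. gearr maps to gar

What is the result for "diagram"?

darm

Rule — keep every other character starting from the first (positions 1st, 3rd, 5th, ...).
Applying that to "diagram" gives "darm".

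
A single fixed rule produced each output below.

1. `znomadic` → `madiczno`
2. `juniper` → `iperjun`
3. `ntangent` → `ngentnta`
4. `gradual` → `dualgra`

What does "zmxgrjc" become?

grjczmx

Each output is the input with this applied: move the first 3 characters to the end (rotate left by 3).
Doing the same to "zmxgrjc": "grjczmx".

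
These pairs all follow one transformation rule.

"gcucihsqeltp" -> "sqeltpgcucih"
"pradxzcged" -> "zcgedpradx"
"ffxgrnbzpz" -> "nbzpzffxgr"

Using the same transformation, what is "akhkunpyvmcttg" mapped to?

The transformation: swap the front and back halves of the string.
"akhkunpyvmcttg" → "yvmcttgakhkunp".

yvmcttgakhkunp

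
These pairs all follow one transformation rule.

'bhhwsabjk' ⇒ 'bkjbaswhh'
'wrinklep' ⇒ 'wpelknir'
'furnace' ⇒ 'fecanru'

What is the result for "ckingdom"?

cmodgnik

Each output is the input with this applied: reverse the string, then move the last character to the front.
For "ckingdom" the result is "cmodgnik".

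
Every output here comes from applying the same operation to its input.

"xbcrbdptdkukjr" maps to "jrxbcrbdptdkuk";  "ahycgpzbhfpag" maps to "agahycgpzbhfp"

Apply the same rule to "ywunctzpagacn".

cnywunctzpaga

In each case the input is transformed by: move the last 2 characters to the front (rotate right by 2).
For "ywunctzpagacn" the result is "cnywunctzpaga".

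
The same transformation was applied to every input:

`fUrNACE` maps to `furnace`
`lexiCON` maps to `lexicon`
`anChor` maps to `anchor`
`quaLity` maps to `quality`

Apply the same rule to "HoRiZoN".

horizon

Rule — convert every letter to lowercase.
So "HoRiZoN" becomes "horizon".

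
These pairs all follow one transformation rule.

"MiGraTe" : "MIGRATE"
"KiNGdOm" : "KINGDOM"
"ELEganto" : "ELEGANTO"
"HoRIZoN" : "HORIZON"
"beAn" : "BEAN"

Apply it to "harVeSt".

HARVEST

The transformation: convert every letter to uppercase.
"harVeSt" → "HARVEST".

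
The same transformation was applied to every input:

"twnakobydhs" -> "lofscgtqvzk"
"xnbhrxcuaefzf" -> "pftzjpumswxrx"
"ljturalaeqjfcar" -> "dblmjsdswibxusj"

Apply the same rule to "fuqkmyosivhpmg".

xmiceqgkanzhey

Rule — shift every letter 8 places backward in the alphabet (wrapping around).
So "fuqkmyosivhpmg" becomes "xmiceqgkanzhey".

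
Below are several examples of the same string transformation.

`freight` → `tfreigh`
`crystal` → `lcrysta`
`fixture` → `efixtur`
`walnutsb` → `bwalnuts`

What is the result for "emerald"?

Rule — move the last character to the front.
"emerald" → "demeral".

demeral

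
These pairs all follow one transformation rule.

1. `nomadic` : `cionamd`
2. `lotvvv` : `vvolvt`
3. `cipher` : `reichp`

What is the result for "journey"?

yeojrun

In each case the input is transformed by: move the last 2 characters to the front (rotate right by 2), then swap each adjacent pair of characters (1↔2, 3↔4, ...).
Starting from "journey": after the first operation, "eyjourn"; after the second, "yeojrun".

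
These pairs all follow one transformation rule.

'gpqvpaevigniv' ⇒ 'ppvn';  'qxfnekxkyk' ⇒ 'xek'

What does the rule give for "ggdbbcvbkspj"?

The rule is to keep one character in every 3, starting at position 2 (positions 2nd, 5th, 8th, ...).
On "ggdbbcvbkspj" that produces "gbbp".

gbbp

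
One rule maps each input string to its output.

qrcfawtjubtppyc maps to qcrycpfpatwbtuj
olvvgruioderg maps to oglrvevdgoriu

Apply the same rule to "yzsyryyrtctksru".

yuzrssykrtycytr

Rule — take characters alternately from the front and the back (1st, last, 2nd, 2nd-last, ...).
"yzsyryyrtctksru" → "yuzrssykrtycytr".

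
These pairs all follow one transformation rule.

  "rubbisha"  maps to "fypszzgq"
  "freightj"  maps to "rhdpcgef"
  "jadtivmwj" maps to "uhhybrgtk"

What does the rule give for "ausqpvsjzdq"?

In each case the input is transformed by: shift every letter 2 places backward in the alphabet (wrapping around), then move the last 2 characters to the front (rotate right by 2).
Starting from "ausqpvsjzdq": after the first operation, "ysqontqhxbo"; after the second, "boysqontqhx".

boysqontqhx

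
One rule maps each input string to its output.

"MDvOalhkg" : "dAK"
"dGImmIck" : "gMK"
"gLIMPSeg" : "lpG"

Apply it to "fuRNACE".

In each case the input is transformed by: keep one character in every 3, starting at position 2 (positions 2nd, 5th, 8th, ...), then flip the case of every letter.
Applying that to "fuRNACE" gives "Ua".

Ua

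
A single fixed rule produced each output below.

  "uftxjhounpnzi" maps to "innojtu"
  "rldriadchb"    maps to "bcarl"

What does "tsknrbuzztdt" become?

ttzbns

The pattern: reverse the string, then keep every other character starting from the first (positions 1st, 3rd, 5th, ...).
Doing the same to "tsknrbuzztdt": "ttzbns".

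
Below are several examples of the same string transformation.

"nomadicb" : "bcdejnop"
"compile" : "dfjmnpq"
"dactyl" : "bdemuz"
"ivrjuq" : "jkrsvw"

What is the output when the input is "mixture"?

fjnsuvy

Looking at the pairs, the operation is to sort the characters into alphabetical order, then shift every letter 1 place forward in the alphabet (wrapping around).
Applying both steps to "mixture": "eimrtux", then "fjnsuvy".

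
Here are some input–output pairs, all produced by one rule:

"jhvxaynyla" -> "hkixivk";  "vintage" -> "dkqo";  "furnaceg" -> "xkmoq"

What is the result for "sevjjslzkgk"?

ttcvjuqu

The rule is to delete the first 3 characters, then shift every letter 10 places forward in the alphabet (wrapping around).
For "sevjjslzkgk" the result is "ttcvjuqu".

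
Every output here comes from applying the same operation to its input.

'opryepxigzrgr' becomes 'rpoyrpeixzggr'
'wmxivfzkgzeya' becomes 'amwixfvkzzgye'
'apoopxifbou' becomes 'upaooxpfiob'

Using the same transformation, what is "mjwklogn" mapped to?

gjmkwoln

The transformation: swap each adjacent pair of characters (1↔2, 3↔4, ...), then move the last character to the front.
Starting from "mjwklogn": after the first operation, "jmkwolng"; after the second, "gjmkwoln".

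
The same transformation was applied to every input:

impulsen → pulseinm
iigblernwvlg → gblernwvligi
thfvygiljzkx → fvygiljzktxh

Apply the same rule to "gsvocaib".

The transformation: swap the first and last characters, then move the first 2 characters to the end (rotate left by 2).
For "gsvocaib", step one produces "bsvocaig"; step two turns that into "vocaigbs".

vocaigbs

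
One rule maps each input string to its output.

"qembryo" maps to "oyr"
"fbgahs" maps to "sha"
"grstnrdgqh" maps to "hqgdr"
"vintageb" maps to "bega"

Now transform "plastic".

The transformation: take characters alternately from the front and the back (1st, last, 2nd, 2nd-last, ...), then keep every other character starting from the second (positions 2nd, 4th, 6th, ...).
Applying both steps to "plastic": "pcliats", then "cit".
(Check on "grstnrdgqh": → "ghrqsgtdnr" → "hqgdr" ✓)

cit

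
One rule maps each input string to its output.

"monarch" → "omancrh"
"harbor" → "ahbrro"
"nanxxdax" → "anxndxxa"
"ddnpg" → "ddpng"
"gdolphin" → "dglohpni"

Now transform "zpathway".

The pattern: swap each adjacent pair of characters (1↔2, 3↔4, ...).
Applying that to "zpathway" gives "pztawhya".

pztawhya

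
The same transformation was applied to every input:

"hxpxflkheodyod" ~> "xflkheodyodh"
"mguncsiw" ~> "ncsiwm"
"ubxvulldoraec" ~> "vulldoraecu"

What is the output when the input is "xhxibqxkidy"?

ibqxkidyx

Rule — move the first character to the end, then delete the first 2 characters.
Working it through for "xhxibqxkidy": intermediate "hxibqxkidyx", final "ibqxkidyx".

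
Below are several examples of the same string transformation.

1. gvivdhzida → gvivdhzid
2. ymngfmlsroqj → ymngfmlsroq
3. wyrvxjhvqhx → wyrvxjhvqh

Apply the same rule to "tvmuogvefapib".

The pattern: delete the last character.
Applying that to "tvmuogvefapib" gives "tvmuogvefapi".

tvmuogvefapi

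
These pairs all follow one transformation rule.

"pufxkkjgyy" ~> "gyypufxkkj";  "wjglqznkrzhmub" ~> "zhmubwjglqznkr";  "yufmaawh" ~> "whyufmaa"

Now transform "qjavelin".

inqjavel

The transformation: move the first 2 characters to the end (rotate left by 2), then swap the front and back halves of the string.
Working it through for "qjavelin": intermediate "avelinqj", final "inqjavel".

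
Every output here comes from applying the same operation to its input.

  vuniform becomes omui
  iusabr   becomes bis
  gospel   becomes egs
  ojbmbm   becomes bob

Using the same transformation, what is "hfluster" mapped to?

In each case the input is transformed by: swap the front and back halves of the string, then keep every other character starting from the second (positions 2nd, 4th, 6th, ...).
Starting from "hfluster": after the first operation, "sterhflu"; after the second, "trfu".

trfu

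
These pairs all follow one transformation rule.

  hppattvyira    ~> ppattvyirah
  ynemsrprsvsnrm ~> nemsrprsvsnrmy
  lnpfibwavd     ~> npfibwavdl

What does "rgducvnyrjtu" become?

Rule — move the first character to the end.
On "rgducvnyrjtu" that produces "gducvnyrjtur".

gducvnyrjtur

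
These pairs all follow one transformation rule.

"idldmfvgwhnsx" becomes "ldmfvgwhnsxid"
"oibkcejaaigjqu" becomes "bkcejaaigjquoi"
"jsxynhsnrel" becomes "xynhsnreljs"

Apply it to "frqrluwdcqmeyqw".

In each case the input is transformed by: move the first 2 characters to the end (rotate left by 2).
Applying that to "frqrluwdcqmeyqw" gives "qrluwdcqmeyqwfr".

qrluwdcqmeyqwfr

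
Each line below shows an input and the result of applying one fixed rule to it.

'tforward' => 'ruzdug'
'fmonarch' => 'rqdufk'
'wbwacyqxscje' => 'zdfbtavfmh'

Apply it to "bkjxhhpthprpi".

makkswksusl

In each case the input is transformed by: shift every letter 3 places forward in the alphabet (wrapping around), then delete the first 2 characters.
For "bkjxhhpthprpi", step one produces "enmakkswksusl"; step two turns that into "makkswksusl".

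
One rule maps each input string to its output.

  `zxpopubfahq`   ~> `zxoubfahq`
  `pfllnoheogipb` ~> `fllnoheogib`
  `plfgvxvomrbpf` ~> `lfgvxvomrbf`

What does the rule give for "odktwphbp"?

odktwhb

In each case the input is transformed by: remove every "p".
"odktwphbp" → "odktwhb".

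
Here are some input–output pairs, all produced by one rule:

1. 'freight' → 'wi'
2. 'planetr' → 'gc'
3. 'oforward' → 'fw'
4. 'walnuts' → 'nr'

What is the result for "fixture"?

wz

In each case the input is transformed by: shift every letter 9 places backward in the alphabet (wrapping around), then keep only the first 2 characters.
Doing the same to "fixture": "wz".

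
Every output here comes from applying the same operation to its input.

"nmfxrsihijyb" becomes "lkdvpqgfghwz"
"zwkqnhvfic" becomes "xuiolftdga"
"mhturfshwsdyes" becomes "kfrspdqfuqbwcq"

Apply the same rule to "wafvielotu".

The rule is to shift every letter 2 places backward in the alphabet (wrapping around).
So "wafvielotu" becomes "uydtgcjmrs".

uydtgcjmrs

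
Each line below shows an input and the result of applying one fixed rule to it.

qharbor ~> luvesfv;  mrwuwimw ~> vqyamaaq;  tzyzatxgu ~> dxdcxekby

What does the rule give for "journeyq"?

The pattern: shift every letter 4 places forward in the alphabet (wrapping around), then swap each adjacent pair of characters (1↔2, 3↔4, ...).
Working it through for "journeyq": intermediate "nsyvricu", final "snvyiruc".

snvyiruc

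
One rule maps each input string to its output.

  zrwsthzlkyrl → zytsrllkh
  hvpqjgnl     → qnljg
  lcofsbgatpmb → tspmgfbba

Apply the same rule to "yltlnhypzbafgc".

zypnlhgfcba

The pattern: delete the first 3 characters, then sort the characters into reverse alphabetical order.
Applying both steps to "yltlnhypzbafgc": "lnhypzbafgc", then "zypnlhgfcba".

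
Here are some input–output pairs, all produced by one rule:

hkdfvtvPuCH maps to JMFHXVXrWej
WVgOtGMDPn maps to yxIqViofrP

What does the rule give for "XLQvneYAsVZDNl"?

The pattern: shift every letter 2 places forward in the alphabet (wrapping around), then flip the case of every letter.
Working it through for "XLQvneYAsVZDNl": intermediate "ZNSxpgACuXBFPn", final "znsXPGacUxbfpN".

znsXPGacUxbfpN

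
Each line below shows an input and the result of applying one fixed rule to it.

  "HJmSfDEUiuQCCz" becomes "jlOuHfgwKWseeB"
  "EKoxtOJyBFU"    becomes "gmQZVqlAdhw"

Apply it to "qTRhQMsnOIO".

SvtJsoUPqkq

Looking at the pairs, the operation is to flip the case of every letter, then shift every letter 2 places forward in the alphabet (wrapping around).
Working it through for "qTRhQMsnOIO": intermediate "QtrHqmSNoio", final "SvtJsoUPqkq".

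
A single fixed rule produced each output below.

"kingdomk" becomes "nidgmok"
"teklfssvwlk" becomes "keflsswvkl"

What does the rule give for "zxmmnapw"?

mxnmpaw

Looking at the pairs, the operation is to delete the first character, then swap each adjacent pair of characters (1↔2, 3↔4, ...).
Starting from "zxmmnapw": after the first operation, "xmmnapw"; after the second, "mxnmpaw".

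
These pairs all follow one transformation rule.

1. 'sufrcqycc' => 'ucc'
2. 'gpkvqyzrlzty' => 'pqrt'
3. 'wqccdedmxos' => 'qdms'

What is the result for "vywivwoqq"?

yvq

Each output is the input with this applied: keep one character in every 3, starting at position 2 (positions 2nd, 5th, 8th, ...).
Applying that to "vywivwoqq" gives "yvq".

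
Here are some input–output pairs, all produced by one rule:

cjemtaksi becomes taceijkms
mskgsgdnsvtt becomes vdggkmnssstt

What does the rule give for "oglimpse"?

Rule — sort the characters into alphabetical order, then move the last character to the front.
So "oglimpse" becomes "segilmop".
(Check on "mskgsgdnsvtt": → "dggkmnsssttv" → "vdggkmnssstt" ✓)

segilmop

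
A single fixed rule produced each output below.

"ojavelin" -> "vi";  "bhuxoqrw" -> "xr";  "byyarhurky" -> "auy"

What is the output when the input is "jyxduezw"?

Rule — delete the first character, then keep one character in every 3, starting at position 3 (positions 3rd, 6th, 9th, ...).
Starting from "jyxduezw": after the first operation, "yxduezw"; after the second, "dz".

dz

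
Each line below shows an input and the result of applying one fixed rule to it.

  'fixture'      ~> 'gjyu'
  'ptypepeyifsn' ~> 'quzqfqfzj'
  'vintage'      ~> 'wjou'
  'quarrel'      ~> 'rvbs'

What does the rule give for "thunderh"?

The rule is to delete the last 3 characters, then shift every letter 1 place forward in the alphabet (wrapping around).
Applying both steps to "thunderh": "thund", then "uivoe".

uivoe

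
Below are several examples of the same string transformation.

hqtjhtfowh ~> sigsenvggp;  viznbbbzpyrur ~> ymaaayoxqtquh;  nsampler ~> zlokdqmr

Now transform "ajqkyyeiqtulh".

pjxxdhpstkgzi

The pattern: shift every letter 1 place backward in the alphabet (wrapping around), then move the first 2 characters to the end (rotate left by 2).
For "ajqkyyeiqtulh", step one produces "zipjxxdhpstkg"; step two turns that into "pjxxdhpstkgzi".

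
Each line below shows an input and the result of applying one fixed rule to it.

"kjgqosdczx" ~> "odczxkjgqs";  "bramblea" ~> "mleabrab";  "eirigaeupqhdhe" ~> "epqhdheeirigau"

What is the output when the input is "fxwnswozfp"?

The transformation: swap the front and back halves of the string, then swap the first and last characters.
Starting from "fxwnswozfp": after the first operation, "wozfpfxwns"; after the second, "sozfpfxwnw".

sozfpfxwnw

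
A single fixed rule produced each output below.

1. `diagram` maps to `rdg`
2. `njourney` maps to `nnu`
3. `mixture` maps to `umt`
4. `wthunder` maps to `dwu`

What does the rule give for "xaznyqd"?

Each output is the input with this applied: move the last 3 characters to the front (rotate right by 3), then keep one character in every 3, starting at position 1 (positions 1st, 4th, 7th, ...).
For "xaznyqd", step one produces "yqdxazn"; step two turns that into "yxn".

yxn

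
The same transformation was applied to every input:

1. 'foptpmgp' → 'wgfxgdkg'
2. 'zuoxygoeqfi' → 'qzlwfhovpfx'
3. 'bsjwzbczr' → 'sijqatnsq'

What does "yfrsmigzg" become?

Rule — take characters alternately from the front and the back (1st, last, 2nd, 2nd-last, ...), then shift every letter 9 places backward in the alphabet (wrapping around).
"yfrsmigzg" → "ygfzrgsim" → "pxwqixjzd".

pxwqixjzd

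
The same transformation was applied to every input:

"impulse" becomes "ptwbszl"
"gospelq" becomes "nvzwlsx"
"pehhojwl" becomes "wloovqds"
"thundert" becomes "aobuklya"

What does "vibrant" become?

cpiyhua

The rule is to shift every letter 7 places forward in the alphabet (wrapping around).
Applying that to "vibrant" gives "cpiyhua".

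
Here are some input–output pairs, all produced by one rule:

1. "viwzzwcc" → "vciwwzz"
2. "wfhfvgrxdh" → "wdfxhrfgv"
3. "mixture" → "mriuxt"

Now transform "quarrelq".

qluearr

The transformation: delete the last character, then take characters alternately from the front and the back (1st, last, 2nd, 2nd-last, ...).
Starting from "quarrelq": after the first operation, "quarrel"; after the second, "qluearr".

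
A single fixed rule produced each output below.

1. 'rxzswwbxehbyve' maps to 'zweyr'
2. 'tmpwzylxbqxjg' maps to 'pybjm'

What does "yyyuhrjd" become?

The rule is to move the first 2 characters to the end (rotate left by 2), then keep one character in every 3, starting at position 1 (positions 1st, 4th, 7th, ...).
For "yyyuhrjd" the result is "yry".

yry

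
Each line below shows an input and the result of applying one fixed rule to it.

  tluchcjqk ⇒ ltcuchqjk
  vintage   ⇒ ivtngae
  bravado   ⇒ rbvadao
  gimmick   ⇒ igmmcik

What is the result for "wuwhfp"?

uwhwpf

In each case the input is transformed by: swap each adjacent pair of characters (1↔2, 3↔4, ...).
So "wuwhfp" becomes "uwhwpf".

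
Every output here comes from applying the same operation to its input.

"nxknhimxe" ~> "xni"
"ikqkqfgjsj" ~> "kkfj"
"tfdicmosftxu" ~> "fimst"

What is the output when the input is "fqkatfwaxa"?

qafa

Looking at the pairs, the operation is to delete the last 2 characters, then keep every other character starting from the second (positions 2nd, 4th, 6th, ...).
For "fqkatfwaxa", step one produces "fqkatfwa"; step two turns that into "qafa".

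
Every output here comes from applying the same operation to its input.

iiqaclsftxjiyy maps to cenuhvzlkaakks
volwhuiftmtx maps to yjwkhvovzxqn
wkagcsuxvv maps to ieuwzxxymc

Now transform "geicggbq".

In each case the input is transformed by: shift every letter 2 places forward in the alphabet (wrapping around), then move the first 3 characters to the end (rotate left by 3).
Applying both steps to "geicggbq": "igkeiids", then "eiidsigk".

eiidsigk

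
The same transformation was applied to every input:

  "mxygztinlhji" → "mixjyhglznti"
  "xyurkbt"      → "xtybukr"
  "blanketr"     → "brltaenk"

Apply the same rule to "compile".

ceolmip

Rule — take characters alternately from the front and the back (1st, last, 2nd, 2nd-last, ...).
Applying that to "compile" gives "ceolmip".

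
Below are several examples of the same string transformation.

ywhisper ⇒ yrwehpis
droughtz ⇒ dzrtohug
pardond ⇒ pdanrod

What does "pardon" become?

pnaord

What's happening: take characters alternately from the front and the back (1st, last, 2nd, 2nd-last, ...).
Doing the same to "pardon": "pnaord".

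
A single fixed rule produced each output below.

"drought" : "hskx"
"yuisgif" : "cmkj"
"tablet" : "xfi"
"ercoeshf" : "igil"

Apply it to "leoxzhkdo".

psdos

In each case the input is transformed by: shift every letter 4 places forward in the alphabet (wrapping around), then keep every other character starting from the first (positions 1st, 3rd, 5th, ...).
On "leoxzhkdo": the first step gives "pisbdlohs", and the second then gives "psdos".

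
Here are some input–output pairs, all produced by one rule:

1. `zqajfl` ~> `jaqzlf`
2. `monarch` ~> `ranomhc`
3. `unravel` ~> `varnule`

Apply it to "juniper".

pinujre

What's happening: move the last 2 characters to the front (rotate right by 2), then reverse the string.
On "juniper": the first step gives "erjunip", and the second then gives "pinujre".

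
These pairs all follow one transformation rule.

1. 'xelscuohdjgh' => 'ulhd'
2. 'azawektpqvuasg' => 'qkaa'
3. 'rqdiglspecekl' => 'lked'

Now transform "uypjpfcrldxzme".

Looking at the pairs, the operation is to keep one character in every 3, starting at position 3 (positions 3rd, 6th, 9th, ...), then sort the characters into reverse alphabetical order.
Applying both steps to "uypjpfcrldxzme": "pflz", then "zplf".

zplf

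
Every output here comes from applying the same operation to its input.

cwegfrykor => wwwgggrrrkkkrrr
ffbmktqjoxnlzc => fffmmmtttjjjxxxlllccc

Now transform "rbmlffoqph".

bbblllfffqqqhhh

The transformation: keep every other character starting from the second (positions 2nd, 4th, 6th, ...), then repeat every character 3 times.
Starting from "rbmlffoqph": after the first operation, "blfqh"; after the second, "bbblllfffqqqhhh".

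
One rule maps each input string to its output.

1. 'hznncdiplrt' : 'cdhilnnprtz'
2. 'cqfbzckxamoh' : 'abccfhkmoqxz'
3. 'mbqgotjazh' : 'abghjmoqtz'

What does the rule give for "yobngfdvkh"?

bdfghknovy

In each case the input is transformed by: sort the characters into alphabetical order.
Applying that to "yobngfdvkh" gives "bdfghknovy".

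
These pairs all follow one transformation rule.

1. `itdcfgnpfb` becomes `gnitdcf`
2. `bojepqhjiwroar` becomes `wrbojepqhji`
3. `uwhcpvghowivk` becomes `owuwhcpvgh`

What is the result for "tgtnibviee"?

bvtgtni

The rule is to delete the last 3 characters, then move the last 2 characters to the front (rotate right by 2).
"tgtnibviee" → "tgtnibv" → "bvtgtni".
(Check on "uwhcpvghowivk": → "uwhcpvghow" → "owuwhcpvgh" ✓)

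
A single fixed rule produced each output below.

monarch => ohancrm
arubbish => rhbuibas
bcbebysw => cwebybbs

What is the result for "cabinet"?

atibenc

The rule is to swap the first and last characters, then swap each adjacent pair of characters (1↔2, 3↔4, ...).
Applying both steps to "cabinet": "tabinec", then "atibenc".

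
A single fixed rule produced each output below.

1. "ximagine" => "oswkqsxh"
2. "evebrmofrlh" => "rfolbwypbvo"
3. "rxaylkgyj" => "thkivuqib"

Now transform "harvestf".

Each output is the input with this applied: swap the first and last characters, then shift every letter 10 places forward in the alphabet (wrapping around).
For "harvestf", step one produces "farvesth"; step two turns that into "pkbfocdr".

pkbfocdr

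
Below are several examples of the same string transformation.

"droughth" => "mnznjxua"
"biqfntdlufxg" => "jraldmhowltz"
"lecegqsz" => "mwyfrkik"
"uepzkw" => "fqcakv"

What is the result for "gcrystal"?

yzgrmixe

In each case the input is transformed by: swap the front and back halves of the string, then shift every letter 6 places forward in the alphabet (wrapping around).
Starting from "gcrystal": after the first operation, "stalgcry"; after the second, "yzgrmixe".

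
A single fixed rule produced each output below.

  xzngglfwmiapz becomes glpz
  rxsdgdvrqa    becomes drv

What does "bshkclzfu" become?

Each output is the input with this applied: sort the characters into alphabetical order, then keep one character in every 3, starting at position 3 (positions 3rd, 6th, 9th, ...).
For "bshkclzfu", step one produces "bcfhklsuz"; step two turns that into "flz".
(Check on "xzngglfwmiapz": → "afggilmnpwxzz" → "glpz" ✓)

flz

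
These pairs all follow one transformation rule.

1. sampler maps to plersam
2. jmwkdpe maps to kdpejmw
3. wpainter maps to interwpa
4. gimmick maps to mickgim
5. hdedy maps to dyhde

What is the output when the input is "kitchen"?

The pattern: move the first 3 characters to the end (rotate left by 3).
For "kitchen" the result is "chenkit".

chenkit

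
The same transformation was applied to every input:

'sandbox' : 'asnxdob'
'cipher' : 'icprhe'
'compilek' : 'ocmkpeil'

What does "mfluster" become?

The pattern: move the first character to the end, then take characters alternately from the front and the back (1st, last, 2nd, 2nd-last, ...).
For "mfluster", step one produces "flusterm"; step two turns that into "fmlruest".

fmlruest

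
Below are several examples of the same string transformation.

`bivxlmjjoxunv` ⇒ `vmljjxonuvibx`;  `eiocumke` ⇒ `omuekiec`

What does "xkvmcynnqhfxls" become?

vycnnhqxfslkxm

Each output is the input with this applied: swap each adjacent pair of characters (1↔2, 3↔4, ...), then move the first 3 characters to the end (rotate left by 3).
Starting from "xkvmcynnqhfxls": after the first operation, "kxmvycnnhqxfsl"; after the second, "vycnnhqxfslkxm".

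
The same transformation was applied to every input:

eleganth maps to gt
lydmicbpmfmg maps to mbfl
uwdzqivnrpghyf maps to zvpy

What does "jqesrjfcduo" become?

The pattern: move the first character to the end, then keep one character in every 3, starting at position 3 (positions 3rd, 6th, 9th, ...).
On "jqesrjfcduo" that produces "sfu".

sfu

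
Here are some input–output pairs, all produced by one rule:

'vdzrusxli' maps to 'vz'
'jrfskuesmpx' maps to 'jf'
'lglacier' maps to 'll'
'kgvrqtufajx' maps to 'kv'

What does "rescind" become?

rs

In each case the input is transformed by: keep every other character starting from the first (positions 1st, 3rd, 5th, ...), then keep only the first 2 characters.
"rescind" → "rs".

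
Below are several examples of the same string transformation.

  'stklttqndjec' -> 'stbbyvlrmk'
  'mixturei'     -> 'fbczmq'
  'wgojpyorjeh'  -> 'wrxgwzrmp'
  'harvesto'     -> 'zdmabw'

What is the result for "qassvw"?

aade

The pattern: delete the first 2 characters, then shift every letter 8 places forward in the alphabet (wrapping around).
Working it through for "qassvw": intermediate "ssvw", final "aade".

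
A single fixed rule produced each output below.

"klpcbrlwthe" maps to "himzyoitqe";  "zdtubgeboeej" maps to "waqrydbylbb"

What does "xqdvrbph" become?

unasoym

In each case the input is transformed by: delete the last character, then shift every letter 3 places backward in the alphabet (wrapping around).
For "xqdvrbph", step one produces "xqdvrbp"; step two turns that into "unasoym".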